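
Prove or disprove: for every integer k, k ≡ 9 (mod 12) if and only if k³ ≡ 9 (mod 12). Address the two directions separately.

[⇒] Suppose k ≡ 9 (mod 12). Write k = 12j + 9. Then (12j + 9)³ = 1728j³ + 3888j² + 2916j + 729 = 12(144j³ + 324j² + 243j + 60) + 9, so k³ ≡ 9 (mod 12).

[⇐] For the converse, argue contrapositively. If k ≢ 9 (mod 12), then k is congruent to one of 0, 1, 2, 3, 4, 5, 6, 7, 8, 10, 11 modulo 12, and these give k³ ≡ 0, 1, 8, 3, 4, 5, 0, 7, 8, 4, 11 respectively — never 9.

Both implications hold.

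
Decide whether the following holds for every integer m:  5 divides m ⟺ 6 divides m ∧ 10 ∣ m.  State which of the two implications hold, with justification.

(⇒) This fails: take m = 5. Certainly 5 ∣ 5, but 6 ∤ 5.

(⇐) Suppose 6 ∣ m and 10 ∣ m. Any common multiple of 6 and 10 is a multiple of their lcm; here lcm(6, 10) = 6·10/gcd(6, 10) = 60/2 = 30, so 30 ∣ m. Since 5 ∣ 30, it follows that 5 ∣ m.

(⇒) fails; (⇐) holds.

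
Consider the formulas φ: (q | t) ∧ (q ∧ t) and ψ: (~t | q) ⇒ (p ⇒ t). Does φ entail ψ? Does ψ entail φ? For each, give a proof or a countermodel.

Forward direction. Assume the antecedent. If t is true, (~t | q) ⇒ (p ⇒ t) reduces to true regardless of the other variables. If t is false, the antecedent cannot hold. Either way (~t | q) ⇒ (p ⇒ t) holds.

Converse. This fails. Under t = F, q = F, p = F, the left side is false but the right side is true.

(⇒) holds; (⇐) fails.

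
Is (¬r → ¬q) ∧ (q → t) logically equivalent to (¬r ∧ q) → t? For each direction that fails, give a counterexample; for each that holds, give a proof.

Forward direction. Assume the antecedent. If t is true, (¬r ∧ q) → t reduces to true regardless of the other variables. If t is false, the antecedent forces (t = F, q = F, r = F) or (t = F, q = F, r = T), and (¬r ∧ q) → t holds there. Either way (¬r ∧ q) → t holds.

Converse. This fails. Under t = T, q = T, r = F, the left side is false but the right side is true.

(⇒) holds; (⇐) fails.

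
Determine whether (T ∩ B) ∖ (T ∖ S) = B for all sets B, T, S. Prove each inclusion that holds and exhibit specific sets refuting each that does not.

Only the forward inclusion holds.

(⊆) Let x ∈ (T ∩ B) ∖ (T ∖ S). Then x ∈ B ∩ T ∩ S, from which x ∈ B.

(⊇) This inclusion fails. Take B = {1}, T = ∅, S = ∅; then 1 ∈ B but 1 ∉ (T ∩ B) ∖ (T ∖ S).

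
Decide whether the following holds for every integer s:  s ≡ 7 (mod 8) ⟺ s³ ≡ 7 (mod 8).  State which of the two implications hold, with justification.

(⇒) Suppose s ≡ 7 (mod 8). Write s = 8j + 7. Then (8j + 7)³ = 512j³ + 1344j² + 1176j + 343 = 8(64j³ + 168j² + 147j + 42) + 7, so s³ ≡ 7 (mod 8).

(⇐) Conversely, suppose s³ ≡ 7 (mod 8). The only residue r in {0, …, 7} with r³ ≡ 7 (mod 8) is r = 7, so s ≡ 7 (mod 8).

The biconditional holds.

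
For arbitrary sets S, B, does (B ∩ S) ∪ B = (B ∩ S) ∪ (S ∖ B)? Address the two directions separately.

(⟹) This inclusion fails. Take S = ∅, B = {1}; then 1 ∈ (B ∩ S) ∪ B but 1 ∉ (B ∩ S) ∪ (S ∖ B).

(⟸) This inclusion fails. Take S = {1}, B = ∅; then 1 ∈ (B ∩ S) ∪ (S ∖ B) but 1 ∉ (B ∩ S) ∪ B.

(⊆) fails and (⊇) fails.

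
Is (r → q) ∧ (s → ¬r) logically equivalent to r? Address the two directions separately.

[⇒] This fails. Under s = F, r = F, q = F, the left side is true but the right side is false.

[⇐] This fails. Under s = F, r = T, q = F, the left side is false but the right side is true.

(⇒) fails and (⇐) fails.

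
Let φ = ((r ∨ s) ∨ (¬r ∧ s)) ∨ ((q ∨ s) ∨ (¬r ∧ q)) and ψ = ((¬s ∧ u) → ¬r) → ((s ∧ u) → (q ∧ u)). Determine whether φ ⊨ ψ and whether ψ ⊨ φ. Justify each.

Both directions fail.

Forward direction. This fails. Under s = T, u = T, r = F, q = F, the left side is true but the right side is false.

Converse. This fails. Under s = F, u = F, r = F, q = F, the left side is false but the right side is true.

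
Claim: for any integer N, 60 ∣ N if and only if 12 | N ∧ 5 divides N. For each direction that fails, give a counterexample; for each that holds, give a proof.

[⇒] If 60 ∣ N, write N = 60q. Since 60 = 5·12, N = 12·(5q), so 12 ∣ N; and since 60 = 12·5, N = 5·(12q), so 5 ∣ N.

[⇐] Suppose 12 ∣ N and 5 ∣ N. Any common multiple of 12 and 5 is a multiple of their lcm; here gcd(12, 5) = 1, so lcm(12, 5) = 12·5 = 60, so 60 ∣ N.

The biconditional holds.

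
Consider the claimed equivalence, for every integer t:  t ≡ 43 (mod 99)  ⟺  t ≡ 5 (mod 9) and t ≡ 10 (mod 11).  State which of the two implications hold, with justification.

Neither implication holds.

(⇒) This fails: t = 43 gives 43 ≡ 43 (mod 99) but 43 ≡ 7 (mod 9), so the conjunction on the right does not hold.

(⇐) This fails: t = 32 satisfies both congruences on the right (32 ≡ 5 mod 9 and 32 ≡ 10 mod 11) yet 32 ≡ 32 (mod 99), not 43.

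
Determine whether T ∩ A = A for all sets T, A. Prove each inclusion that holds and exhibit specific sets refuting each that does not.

(⊆) holds; (⊇) fails.

(⟸) This inclusion fails. Take T = ∅, A = {1}; then 1 ∈ A but 1 ∉ T ∩ A.

(⟹) Let x ∈ T ∩ A. Then x ∈ T ∩ A, from which x ∈ A.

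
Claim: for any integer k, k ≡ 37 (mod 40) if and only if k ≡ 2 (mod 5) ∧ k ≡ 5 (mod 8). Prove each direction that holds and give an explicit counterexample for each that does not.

Converse. If k ≡ 2 (mod 5) and k ≡ 5 (mod 8), then by the Chinese remainder theorem k ≡ 37 (mod 40). This is exactly k ≡ 37 (mod 40).

Forward direction. Suppose k ≡ 37 (mod 40); write k = 40j + 37. Since 5 ∣ 40, reducing mod 5 gives k ≡ 37 ≡ 2 (mod 5); since 8 ∣ 40, reducing mod 8 gives k ≡ 37 ≡ 5 (mod 8).

The biconditional holds.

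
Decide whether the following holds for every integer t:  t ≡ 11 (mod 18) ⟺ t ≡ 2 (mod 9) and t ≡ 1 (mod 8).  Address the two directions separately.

Converse. If t ≡ 2 (mod 9) and t ≡ 1 (mod 8), then by the Chinese remainder theorem t ≡ 65 (mod 72). Since 65 ≡ 11 (mod 18) and 18 ∣ 72, we get t ≡ 11 (mod 18).

Forward direction. This fails: t = 11 gives 11 ≡ 11 (mod 18) but 11 ≡ 3 (mod 8), so the conjunction on the right does not hold.

Only the converse holds.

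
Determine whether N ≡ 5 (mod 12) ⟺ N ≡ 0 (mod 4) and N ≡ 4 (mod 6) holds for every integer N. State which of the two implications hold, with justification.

(→) This fails: N = 5 gives 5 ≡ 5 (mod 12) but 5 ≡ 1 (mod 4), so the conjunction on the right does not hold.

(←) This fails: N = 4 satisfies both congruences on the right (4 ≡ 0 mod 4 and 4 ≡ 4 mod 6) yet 4 ≡ 4 (mod 12), not 5.

Both directions fail.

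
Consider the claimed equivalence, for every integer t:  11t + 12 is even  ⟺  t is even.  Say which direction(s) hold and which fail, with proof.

Both directions hold.

[⇒] Suppose 11t + 12 is even. Since 11 is odd, 11t and t have the same parity, so 11t + 12 ≡ t + 12 (mod 2). As 12 is even, 11t + 12 is even exactly when t is even. Thus t is even.

[⇐] Conversely, suppose t is even; write t = 2j. Then 11t + 12 = 11·(2j) + 12 = 2·11j + 12, which is even.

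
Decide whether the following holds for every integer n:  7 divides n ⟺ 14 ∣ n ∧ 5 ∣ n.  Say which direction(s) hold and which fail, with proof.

Forward direction. This fails: take n = 7. Certainly 7 ∣ 7, but 14 ∤ 7.

Converse. Suppose 14 ∣ n and 5 ∣ n. Any common multiple of 14 and 5 is a multiple of their lcm; here gcd(14, 5) = 1, so lcm(14, 5) = 14·5 = 70, so 70 ∣ n. Since 7 ∣ 70, it follows that 7 ∣ n.

Only the converse holds.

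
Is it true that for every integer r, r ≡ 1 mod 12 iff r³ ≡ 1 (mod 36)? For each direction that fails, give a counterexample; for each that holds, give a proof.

Equivalent; both directions hold.

(→) Suppose r ≡ 1 (mod 12). Working modulo 36, r ∈ {1, 13, 25}; for each such r, r³ ≡ 1 (mod 36).

(←) Conversely, the residues r modulo 36 with r³ ≡ 1 (mod 36) are exactly {1, 13, 25}, and each is ≡ 1 (mod 12).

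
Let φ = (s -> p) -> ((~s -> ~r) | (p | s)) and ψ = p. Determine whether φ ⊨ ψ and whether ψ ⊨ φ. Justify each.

Not equivalent: only (⇐) holds.

Forward direction. This fails. Under r = F, s = F, p = F, the left side is true but the right side is false.

Converse. Assume the antecedent. If r is true, the antecedent forces (r = T, s = F, p = T) or (r = T, s = T, p = T), and the consequent holds there. If r is false, the consequent reduces to true regardless of the other variables. Either way the consequent holds.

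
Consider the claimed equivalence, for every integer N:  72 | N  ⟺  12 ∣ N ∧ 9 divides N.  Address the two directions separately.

Only the forward direction holds.

[⇒] If 72 ∣ N, write N = 72q. Since 72 = 6·12, N = 12·(6q), so 12 ∣ N; and since 72 = 8·9, N = 9·(8q), so 9 ∣ N.

[⇐] This fails: take N = 36. Both 12 ∣ 36 and 9 ∣ 36, yet 36 is not a multiple of 72 (since 36 = 0·72 + 36), so 72 ∤ 36.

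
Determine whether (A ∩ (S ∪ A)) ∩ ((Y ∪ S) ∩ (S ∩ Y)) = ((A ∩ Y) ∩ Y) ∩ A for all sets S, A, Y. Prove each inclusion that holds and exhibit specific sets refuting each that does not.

(⟹) Let x ∈ (A ∩ (S ∪ A)) ∩ ((Y ∪ S) ∩ (S ∩ Y)). Then x ∈ S ∩ A ∩ Y, from which x ∈ ((A ∩ Y) ∩ Y) ∩ A.

(⟸) This inclusion fails. Take S = ∅, A = {1}, Y = {1}; then 1 ∈ ((A ∩ Y) ∩ Y) ∩ A but 1 ∉ (A ∩ (S ∪ A)) ∩ ((Y ∪ S) ∩ (S ∩ Y)).

Only the forward inclusion holds.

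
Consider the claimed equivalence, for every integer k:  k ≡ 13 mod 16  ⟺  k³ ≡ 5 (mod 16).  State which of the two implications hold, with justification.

[⇒] Suppose k ≡ 13 mod 16. Write k = 16j + 13. Then (16j + 13)³ = 4096j³ + 9984j² + 8112j + 2197 = 16(256j³ + 624j² + 507j + 137) + 5, so k³ ≡ 5 (mod 16).

[⇐] Conversely, suppose k³ ≡ 5 (mod 16). The only residue r in {0, …, 15} with r³ ≡ 5 (mod 16) is r = 13, so k ≡ 13 (mod 16).

Both implications hold.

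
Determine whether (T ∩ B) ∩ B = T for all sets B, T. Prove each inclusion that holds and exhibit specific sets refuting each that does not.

Only the forward inclusion holds.

Forward inclusion. Let x ∈ (T ∩ B) ∩ B. Then x ∈ B ∩ T, from which x ∈ T.

Reverse inclusion. This inclusion fails. Take B = ∅, T = {1}; then 1 ∈ T but 1 ∉ (T ∩ B) ∩ B.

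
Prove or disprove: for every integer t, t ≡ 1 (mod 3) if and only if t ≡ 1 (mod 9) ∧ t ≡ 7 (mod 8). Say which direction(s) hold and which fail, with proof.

(←) If t ≡ 1 (mod 9) and t ≡ 7 (mod 8), then by the Chinese remainder theorem t ≡ 55 (mod 72). Since 55 ≡ 1 (mod 3) and 3 ∣ 72, we get t ≡ 1 (mod 3).

(→) This fails: t = 1 gives 1 ≡ 1 (mod 3) but 1 ≡ 1 (mod 8), so the conjunction on the right does not hold.

(⇒) fails; (⇐) holds.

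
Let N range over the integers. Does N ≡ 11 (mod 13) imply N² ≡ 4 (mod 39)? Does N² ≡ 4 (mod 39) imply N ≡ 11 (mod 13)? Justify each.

Both directions fail.

(⟹) This fails: take N = 24. Then 24 ≡ 11 (mod 13), but 24² = 576 ≡ 30 (mod 39), not 4.

(⟸) This fails: take N = 2. Then 2² = 4 ≡ 4 (mod 39), yet 2 ≡ 2 (mod 13), not 11.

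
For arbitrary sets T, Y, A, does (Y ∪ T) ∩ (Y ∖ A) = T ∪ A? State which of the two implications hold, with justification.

(⊆) This inclusion fails. Take T = ∅, Y = {1}, A = ∅; then 1 ∈ (Y ∪ T) ∩ (Y ∖ A) but 1 ∉ T ∪ A.

(⊇) This inclusion fails. Take T = {1}, Y = ∅, A = ∅; then 1 ∈ T ∪ A but 1 ∉ (Y ∪ T) ∩ (Y ∖ A).

Both inclusions fail.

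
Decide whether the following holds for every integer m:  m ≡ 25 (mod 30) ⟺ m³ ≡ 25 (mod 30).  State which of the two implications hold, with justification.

[⇒] Suppose m ≡ 25 (mod 30). Write m = 30j + 25. Then (30j + 25)³ = 27000j³ + 67500j² + 56250j + 15625 = 30(900j³ + 2250j² + 1875j + 520) + 25, so m³ ≡ 25 (mod 30).

[⇐] Conversely, suppose m³ ≡ 25 (mod 30). The only residue r in {0, …, 29} with r³ ≡ 25 (mod 30) is r = 25, so m ≡ 25 (mod 30).

Both directions hold.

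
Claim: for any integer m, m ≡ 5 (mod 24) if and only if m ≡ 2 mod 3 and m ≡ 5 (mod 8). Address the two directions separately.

[⇒] Suppose m ≡ 5 (mod 24); write m = 24j + 5. Since 3 ∣ 24, reducing mod 3 gives m ≡ 5 ≡ 2 (mod 3); since 8 ∣ 24, reducing mod 8 gives m ≡ 5 (mod 8).

[⇐] Conversely, if m ≡ 2 (mod 3) and m ≡ 5 (mod 8), then by the Chinese remainder theorem m ≡ 5 (mod 24). This is exactly m ≡ 5 (mod 24).

Both directions hold; the statement is true.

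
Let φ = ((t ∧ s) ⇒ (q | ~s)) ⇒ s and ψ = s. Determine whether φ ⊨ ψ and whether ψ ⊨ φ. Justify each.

(←) Assume the antecedent. If s is true, ((t ∧ s) ⇒ (q | ~s)) ⇒ s reduces to true regardless of the other variables. If s is false, the antecedent cannot hold. Either way ((t ∧ s) ⇒ (q | ~s)) ⇒ s holds.

(→) Assume the antecedent. If s is true, s reduces to true regardless of the other variables. If s is false, the antecedent cannot hold. Either way s holds.

The biconditional holds.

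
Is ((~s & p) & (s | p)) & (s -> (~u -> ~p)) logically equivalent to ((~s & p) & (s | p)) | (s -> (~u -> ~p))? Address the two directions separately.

[⇒] Assume the antecedent. If s is true, the antecedent cannot hold. If s is false, the consequent reduces to true regardless of the other variables. Either way the consequent holds.

[⇐] This fails. Under s = F, p = F, u = F, the left side is false but the right side is true.

Only the forward implication holds.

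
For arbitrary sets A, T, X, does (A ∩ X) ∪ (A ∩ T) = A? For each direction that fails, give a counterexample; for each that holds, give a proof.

(⟹) Let x ∈ (A ∩ X) ∪ (A ∩ T). Then either x ∈ A ∩ T and x ∉ X; or x ∈ A ∩ X and x ∉ T; or x ∈ A ∩ T ∩ X. In each case x ∈ A, so (A ∩ X) ∪ (A ∩ T) ⊆ A.

(⟸) This inclusion fails. Take A = {1}, T = ∅, X = ∅; then 1 ∈ A but 1 ∉ (A ∩ X) ∪ (A ∩ T).

Only the forward inclusion holds.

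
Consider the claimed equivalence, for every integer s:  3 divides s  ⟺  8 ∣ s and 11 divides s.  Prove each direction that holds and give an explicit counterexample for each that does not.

[⇒] This fails: take s = 3. Certainly 3 ∣ 3, but 8 ∤ 3.

[⇐] This fails: take s = 88. Both 8 ∣ 88 and 11 ∣ 88, yet 88 is not a multiple of 3 (since 88 = 29·3 + 1), so 3 ∤ 88.

Both directions fail.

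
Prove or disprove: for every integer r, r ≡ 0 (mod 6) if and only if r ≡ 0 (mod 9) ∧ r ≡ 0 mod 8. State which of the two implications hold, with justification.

Not equivalent: only (⇐) holds.

(⟹) This fails: r = 66 gives 66 ≡ 0 (mod 6) but 66 ≡ 3 (mod 9), so the conjunction on the right does not hold.

(⟸) Conversely, if r ≡ 0 (mod 9) and r ≡ 0 (mod 8), then by the Chinese remainder theorem r ≡ 0 (mod 72). Since 0 ≡ 0 (mod 6) and 6 ∣ 72, we get r ≡ 0 (mod 6).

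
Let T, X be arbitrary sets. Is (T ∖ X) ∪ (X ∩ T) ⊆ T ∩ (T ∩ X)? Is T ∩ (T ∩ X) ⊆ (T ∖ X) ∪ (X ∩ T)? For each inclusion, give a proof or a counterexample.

Only the reverse inclusion holds.

Forward inclusion. This inclusion fails. Take T = {1}, X = ∅; then 1 ∈ (T ∖ X) ∪ (X ∩ T) but 1 ∉ T ∩ (T ∩ X).

Reverse inclusion. Let x ∈ T ∩ (T ∩ X). Then x ∈ T ∩ X, from which x ∈ (T ∖ X) ∪ (X ∩ T).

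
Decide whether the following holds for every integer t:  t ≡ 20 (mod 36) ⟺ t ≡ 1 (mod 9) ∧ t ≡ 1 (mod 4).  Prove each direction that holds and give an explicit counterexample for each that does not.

(⇒) This fails: t = 20 gives 20 ≡ 20 (mod 36) but 20 ≡ 2 (mod 9), so the conjunction on the right does not hold.

(⇐) This fails: t = 1 satisfies both congruences on the right (1 ≡ 1 mod 9 and 1 ≡ 1 mod 4) yet 1 ≡ 1 (mod 36), not 20.

Both directions fail.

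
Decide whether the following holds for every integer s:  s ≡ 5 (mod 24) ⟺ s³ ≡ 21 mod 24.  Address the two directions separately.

(→) This fails: take s = 5. Then 5 ≡ 5 (mod 24), but 5³ = 125 ≡ 5 (mod 24), not 21.

(←) This fails: take s = 21. Then 21³ = 9261 ≡ 21 (mod 24), yet 21 ≡ 21 (mod 24), not 5.

Neither implication holds.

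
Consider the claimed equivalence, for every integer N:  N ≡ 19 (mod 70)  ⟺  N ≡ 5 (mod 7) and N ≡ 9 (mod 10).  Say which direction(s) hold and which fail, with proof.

Equivalent; both directions hold.

(→) Suppose N ≡ 19 (mod 70); write N = 70j + 19. Since 7 ∣ 70, reducing mod 7 gives N ≡ 19 ≡ 5 (mod 7); since 10 ∣ 70, reducing mod 10 gives N ≡ 19 ≡ 9 (mod 10).

(←) Conversely, if N ≡ 5 (mod 7) and N ≡ 9 (mod 10), then by the Chinese remainder theorem N ≡ 19 (mod 70). This is exactly N ≡ 19 (mod 70).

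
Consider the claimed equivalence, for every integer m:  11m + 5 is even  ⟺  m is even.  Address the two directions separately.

(⇒) fails and (⇐) fails.

[⇒] This fails: m = 7 gives 11m + 5 = 82, which is even, but 7 is odd, not even.

[⇐] This also fails: m = 2 is even, but 11m + 5 = 27 is odd, not even.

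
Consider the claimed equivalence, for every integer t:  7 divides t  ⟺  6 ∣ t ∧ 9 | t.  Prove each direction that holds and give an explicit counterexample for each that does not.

Neither implication holds.

Forward direction. This fails: take t = 7. Certainly 7 ∣ 7, but 6 ∤ 7.

Converse. This fails: take t = 18. Both 6 ∣ 18 and 9 ∣ 18, yet 18 is not a multiple of 7 (since 18 = 2·7 + 4), so 7 ∤ 18.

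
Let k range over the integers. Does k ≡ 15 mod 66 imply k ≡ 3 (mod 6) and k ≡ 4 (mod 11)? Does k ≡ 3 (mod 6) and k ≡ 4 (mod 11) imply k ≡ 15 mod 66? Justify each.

(⟸) If k ≡ 3 (mod 6) and k ≡ 4 (mod 11), then by the Chinese remainder theorem k ≡ 15 (mod 66). This is exactly k ≡ 15 (mod 66).

(⟹) Suppose k ≡ 15 (mod 66); write k = 66j + 15. Since 6 ∣ 66, reducing mod 6 gives k ≡ 15 ≡ 3 (mod 6); since 11 ∣ 66, reducing mod 11 gives k ≡ 15 ≡ 4 (mod 11).

Both directions hold; the statement is true.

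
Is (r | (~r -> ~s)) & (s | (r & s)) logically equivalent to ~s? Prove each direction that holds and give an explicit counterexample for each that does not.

(⇒) fails and (⇐) fails.

(⟹) This fails. Under r = T, s = T, the left side is true but the right side is false.

(⟸) This fails. Under r = F, s = F, the left side is false but the right side is true.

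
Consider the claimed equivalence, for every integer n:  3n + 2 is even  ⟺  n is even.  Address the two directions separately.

Forward direction. Suppose 3n + 2 is even. Since 3 is odd, 3n and n have the same parity, so 3n + 2 ≡ n + 2 (mod 2). As 2 is even, 3n + 2 is even exactly when n is even. Thus n is even.

Converse. Suppose n is even; write n = 2j. Then 3n + 2 = 3·(2j) + 2 = 2·3j + 2, which is even.

Equivalent; both directions hold.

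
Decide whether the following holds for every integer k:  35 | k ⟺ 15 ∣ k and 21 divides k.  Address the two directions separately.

The forward direction fails; the converse holds.

(→) This fails: take k = 35. Certainly 35 ∣ 35, but 15 ∤ 35.

(←) Suppose 15 ∣ k and 21 ∣ k. Any common multiple of 15 and 21 is a multiple of their lcm; here lcm(15, 21) = 15·21/gcd(15, 21) = 315/3 = 105, so 105 ∣ k. Since 35 ∣ 105, it follows that 35 ∣ k.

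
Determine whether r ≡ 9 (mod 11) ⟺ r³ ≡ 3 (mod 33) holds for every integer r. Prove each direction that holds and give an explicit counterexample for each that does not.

(⇒) fails; (⇐) holds.

(⇒) This fails: take r = 20. Then 20 ≡ 9 (mod 11), but 20³ = 8000 ≡ 14 (mod 33), not 3.

(⇐) Conversely, the residues r modulo 33 with r³ ≡ 3 (mod 33) are exactly {9}, and each is ≡ 9 (mod 11).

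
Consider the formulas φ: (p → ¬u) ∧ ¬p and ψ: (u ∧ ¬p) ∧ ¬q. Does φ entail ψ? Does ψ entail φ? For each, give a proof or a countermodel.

(⇒) This fails. Under p = F, u = F, q = F, the left side is true but the right side is false.

(⇐) Assume the antecedent. If p is true, the antecedent cannot hold. If p is false, (p → ¬u) ∧ ¬p reduces to true regardless of the other variables. Either way (p → ¬u) ∧ ¬p holds.

Only the reverse direction holds.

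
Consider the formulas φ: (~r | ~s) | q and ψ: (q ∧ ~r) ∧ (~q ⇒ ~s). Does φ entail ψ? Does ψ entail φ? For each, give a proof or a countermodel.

Only the reverse direction holds.

(⟹) This fails. Under s = F, r = F, q = F, the left side is true but the right side is false.

(⟸) Assume the antecedent. If s is true, the antecedent forces (s = T, r = F, q = T), and (~r | ~s) | q holds there. If s is false, (~r | ~s) | q reduces to true regardless of the other variables. Either way (~r | ~s) | q holds.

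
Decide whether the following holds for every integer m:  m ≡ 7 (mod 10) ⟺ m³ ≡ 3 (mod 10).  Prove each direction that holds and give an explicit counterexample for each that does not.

Equivalent; both directions hold.

(→) Suppose m ≡ 7 (mod 10). Write m = 10j + 7. Then (10j + 7)³ = 1000j³ + 2100j² + 1470j + 343 = 10(100j³ + 210j² + 147j + 34) + 3, so m³ ≡ 3 (mod 10).

(←) Conversely, suppose m³ ≡ 3 (mod 10). The only residue r in {0, …, 9} with r³ ≡ 3 (mod 10) is r = 7, so m ≡ 7 (mod 10).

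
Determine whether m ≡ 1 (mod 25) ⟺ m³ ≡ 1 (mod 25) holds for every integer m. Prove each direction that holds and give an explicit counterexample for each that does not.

[⇐] Suppose m³ ≡ 1 (mod 25). The only residue r in {0, …, 24} with r³ ≡ 1 (mod 25) is r = 1, so m ≡ 1 (mod 25).

[⇒] Suppose m ≡ 1 (mod 25). Write m = 25j + 1. Then (25j + 1)³ = 15625j³ + 1875j² + 75j + 1 = 25(625j³ + 75j² + 3j) + 1, so m³ ≡ 1 (mod 25).

Equivalent; both directions hold.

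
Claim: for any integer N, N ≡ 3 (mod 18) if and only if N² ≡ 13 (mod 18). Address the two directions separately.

(⇒) fails and (⇐) fails.

(⟹) This fails: take N = 3. Then 3 ≡ 3 (mod 18), but 3² = 9 ≡ 9 (mod 18), not 13.

(⟸) This fails: take N = 7. Then 7² = 49 ≡ 13 (mod 18), yet 7 ≡ 7 (mod 18), not 3.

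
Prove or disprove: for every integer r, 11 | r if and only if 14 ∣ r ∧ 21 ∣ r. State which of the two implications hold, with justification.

Both directions fail.

[⇒] This fails: take r = 11. Certainly 11 ∣ 11, but 14 ∤ 11.

[⇐] This fails: take r = 42. Both 14 ∣ 42 and 21 ∣ 42, yet 42 is not a multiple of 11 (since 42 = 3·11 + 9), so 11 ∤ 42.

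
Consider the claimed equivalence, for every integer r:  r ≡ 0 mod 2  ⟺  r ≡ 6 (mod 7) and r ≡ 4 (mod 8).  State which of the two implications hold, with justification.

Not equivalent: only (⇐) holds.

(←) If r ≡ 6 (mod 7) and r ≡ 4 (mod 8), then by the Chinese remainder theorem r ≡ 20 (mod 56). Since 20 ≡ 0 (mod 2) and 2 ∣ 56, we get r ≡ 0 (mod 2).

(→) This fails: r = 0 gives 0 ≡ 0 (mod 2) but 0 ≡ 0 (mod 7), so the conjunction on the right does not hold.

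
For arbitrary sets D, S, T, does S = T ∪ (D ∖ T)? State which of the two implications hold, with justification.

Neither inclusion holds.

(⟹) This inclusion fails. Take D = ∅, S = {1}, T = ∅; then 1 ∈ S but 1 ∉ T ∪ (D ∖ T).

(⟸) This inclusion fails. Take D = {1}, S = ∅, T = ∅; then 1 ∈ T ∪ (D ∖ T) but 1 ∉ S.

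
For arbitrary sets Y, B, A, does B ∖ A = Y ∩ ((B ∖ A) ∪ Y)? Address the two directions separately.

(⊆) This inclusion fails. Take Y = ∅, B = {1}, A = ∅; then 1 ∈ B ∖ A but 1 ∉ Y ∩ ((B ∖ A) ∪ Y).

(⊇) This inclusion fails. Take Y = {1}, B = ∅, A = ∅; then 1 ∈ Y ∩ ((B ∖ A) ∪ Y) but 1 ∉ B ∖ A.

Both inclusions fail.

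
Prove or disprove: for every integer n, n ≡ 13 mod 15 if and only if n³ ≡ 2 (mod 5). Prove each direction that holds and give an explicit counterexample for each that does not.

(⇒) holds; (⇐) fails.

(→) Suppose n ≡ 13 (mod 15). Then n³ ≡ 13³ = 2197 (mod 15), and since 5 ∣ 15, also n³ ≡ 2 (mod 5).

(←) This fails: take n = 3. Then 3³ = 27 ≡ 2 (mod 5), yet 3 ≡ 3 (mod 15), not 13.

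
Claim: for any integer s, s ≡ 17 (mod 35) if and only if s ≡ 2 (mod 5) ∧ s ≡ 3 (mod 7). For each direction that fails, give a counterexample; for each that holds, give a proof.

Equivalent; both directions hold.

[⇒] Suppose s ≡ 17 (mod 35); write s = 35j + 17. Since 5 ∣ 35, reducing mod 5 gives s ≡ 17 ≡ 2 (mod 5); since 7 ∣ 35, reducing mod 7 gives s ≡ 17 ≡ 3 (mod 7).

[⇐] Conversely, if s ≡ 2 (mod 5) and s ≡ 3 (mod 7), then by the Chinese remainder theorem s ≡ 17 (mod 35). This is exactly s ≡ 17 (mod 35).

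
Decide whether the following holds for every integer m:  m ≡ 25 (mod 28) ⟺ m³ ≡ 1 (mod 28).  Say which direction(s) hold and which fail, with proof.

(⇒) Suppose m ≡ 25 (mod 28). Write m = 28j + 25. Then (28j + 25)³ = 21952j³ + 58800j² + 52500j + 15625 = 28(784j³ + 2100j² + 1875j + 558) + 1, so m³ ≡ 1 (mod 28).

(⇐) This fails: take m = 1. Then 1³ = 1 ≡ 1 (mod 28), yet 1 ≡ 1 (mod 28), not 25.

(⇒) holds; (⇐) fails.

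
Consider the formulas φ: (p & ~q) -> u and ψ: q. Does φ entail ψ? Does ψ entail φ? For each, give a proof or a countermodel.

(⟹) This fails. Under p = F, u = F, q = F, the left side is true but the right side is false.

(⟸) Assume the antecedent. If p is true, the antecedent forces (p = T, u = F, q = T) or (p = T, u = T, q = T), and (p & ~q) -> u holds there. If p is false, (p & ~q) -> u reduces to true regardless of the other variables. Either way (p & ~q) -> u holds.

(⇒) fails; (⇐) holds.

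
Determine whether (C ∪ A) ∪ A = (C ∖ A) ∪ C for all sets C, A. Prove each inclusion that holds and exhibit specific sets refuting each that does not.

Forward inclusion. This inclusion fails. Take C = ∅, A = {1}; then 1 ∈ (C ∪ A) ∪ A but 1 ∉ (C ∖ A) ∪ C.

Reverse inclusion. Let x ∈ (C ∖ A) ∪ C. Then either x ∈ C and x ∉ A; or x ∈ C ∩ A. In each case x ∈ (C ∪ A) ∪ A, so (C ∖ A) ∪ C ⊆ (C ∪ A) ∪ A.

Only the reverse inclusion holds.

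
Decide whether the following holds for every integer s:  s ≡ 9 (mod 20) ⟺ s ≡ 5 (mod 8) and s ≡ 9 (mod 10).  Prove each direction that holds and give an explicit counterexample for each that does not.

(⇒) This fails: s = 9 gives 9 ≡ 9 (mod 20) but 9 ≡ 1 (mod 8), so the conjunction on the right does not hold.

(⇐) Conversely, if s ≡ 5 (mod 8) and s ≡ 9 (mod 10), then by the Chinese remainder theorem s ≡ 29 (mod 40). Since 29 ≡ 9 (mod 20) and 20 ∣ 40, we get s ≡ 9 (mod 20).

(⇒) fails; (⇐) holds.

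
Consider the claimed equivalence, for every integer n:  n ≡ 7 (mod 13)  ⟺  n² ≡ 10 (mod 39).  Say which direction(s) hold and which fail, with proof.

Neither direction holds.

[⇒] This fails: take n = 33. Then 33 ≡ 7 (mod 13), but 33² = 1089 ≡ 36 (mod 39), not 10.

[⇐] This fails: take n = 19. Then 19² = 361 ≡ 10 (mod 39), yet 19 ≡ 6 (mod 13), not 7.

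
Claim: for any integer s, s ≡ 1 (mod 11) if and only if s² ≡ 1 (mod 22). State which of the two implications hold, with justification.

[⇒] This fails: take s = 12. Then 12 ≡ 1 (mod 11), but 12² = 144 ≡ 12 (mod 22), not 1.

[⇐] This fails: take s = 21. Then 21² = 441 ≡ 1 (mod 22), yet 21 ≡ 10 (mod 11), not 1.

Neither direction holds.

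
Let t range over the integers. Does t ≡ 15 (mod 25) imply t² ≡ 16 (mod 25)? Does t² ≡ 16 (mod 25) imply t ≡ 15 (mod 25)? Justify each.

Neither direction holds.

(⇒) This fails: take t = 15. Then 15 ≡ 15 (mod 25), but 15² = 225 ≡ 0 (mod 25), not 16.

(⇐) This fails: take t = 4. Then 4² = 16 ≡ 16 (mod 25), yet 4 ≡ 4 (mod 25), not 15.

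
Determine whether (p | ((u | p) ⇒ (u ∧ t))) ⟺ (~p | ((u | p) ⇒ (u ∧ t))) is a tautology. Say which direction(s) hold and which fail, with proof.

(⇒) fails and (⇐) fails.

(→) This fails. Under u = F, t = F, p = T, the left side is true but the right side is false.

(←) This fails. Under u = T, t = F, p = F, the left side is false but the right side is true.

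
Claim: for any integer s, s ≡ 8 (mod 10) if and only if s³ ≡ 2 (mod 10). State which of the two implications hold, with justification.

Converse. Suppose s³ ≡ 2 (mod 10). The only residue r in {0, …, 9} with r³ ≡ 2 (mod 10) is r = 8, so s ≡ 8 (mod 10).

Forward direction. Suppose s ≡ 8 (mod 10). Write s = 10j + 8. Then (10j + 8)³ = 1000j³ + 2400j² + 1920j + 512 = 10(100j³ + 240j² + 192j + 51) + 2, so s³ ≡ 2 (mod 10).

Equivalent; both directions hold.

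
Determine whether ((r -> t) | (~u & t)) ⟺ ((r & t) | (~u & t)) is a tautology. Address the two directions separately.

Only the reverse direction holds.

[⇐] Assume the antecedent. If u is true, the antecedent forces (u = T, t = T, r = T), and (r -> t) | (~u & t) holds there. If u is false, the antecedent forces (u = F, t = T, r = F) or (u = F, t = T, r = T), and (r -> t) | (~u & t) holds there. Either way (r -> t) | (~u & t) holds.

[⇒] This fails. Under u = F, t = F, r = F, the left side is true but the right side is false.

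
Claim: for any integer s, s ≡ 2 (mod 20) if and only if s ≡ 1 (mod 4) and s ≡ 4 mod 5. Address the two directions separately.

(⇒) This fails: s = 2 gives 2 ≡ 2 (mod 20) but 2 ≡ 2 (mod 4), so the conjunction on the right does not hold.

(⇐) This fails: s = 9 satisfies both congruences on the right (9 ≡ 1 mod 4 and 9 ≡ 4 mod 5) yet 9 ≡ 9 (mod 20), not 2.

Both directions fail.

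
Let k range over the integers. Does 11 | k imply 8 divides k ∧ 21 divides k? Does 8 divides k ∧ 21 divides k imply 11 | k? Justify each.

Forward direction. This fails: take k = 11. Certainly 11 ∣ 11, but 8 ∤ 11.

Converse. This fails: take k = 168. Both 8 ∣ 168 and 21 ∣ 168, yet 168 is not a multiple of 11 (since 168 = 15·11 + 3), so 11 ∤ 168.

(⇒) fails and (⇐) fails.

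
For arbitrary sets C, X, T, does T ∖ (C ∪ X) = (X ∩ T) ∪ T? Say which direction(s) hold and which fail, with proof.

Forward inclusion. Let x ∈ T ∖ (C ∪ X). Then x ∈ T and x ∉ C, X, from which x ∈ (X ∩ T) ∪ T.

Reverse inclusion. This inclusion fails. Take C = {1}, X = ∅, T = {1}; then 1 ∈ (X ∩ T) ∪ T but 1 ∉ T ∖ (C ∪ X).

The sets are not equal: only the forward inclusion holds.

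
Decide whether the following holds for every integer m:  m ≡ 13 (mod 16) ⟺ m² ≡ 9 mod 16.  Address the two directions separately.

(⟸) This fails: take m = 3. Then 3² = 9 ≡ 9 (mod 16), yet 3 ≡ 3 (mod 16), not 13.

(⟹) Suppose m ≡ 13 (mod 16). Write m = 16j + 13. Then (16j + 13)² = 256j² + 416j + 169 = 16(16j² + 26j + 10) + 9, so m² ≡ 9 (mod 16).

The forward direction holds; the converse fails.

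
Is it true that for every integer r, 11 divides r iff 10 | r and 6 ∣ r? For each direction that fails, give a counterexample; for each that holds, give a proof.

Both directions fail.

(→) This fails: take r = 11. Certainly 11 ∣ 11, but 10 ∤ 11.

(←) This fails: take r = 30. Both 10 ∣ 30 and 6 ∣ 30, yet 30 is not a multiple of 11 (since 30 = 2·11 + 8), so 11 ∤ 30.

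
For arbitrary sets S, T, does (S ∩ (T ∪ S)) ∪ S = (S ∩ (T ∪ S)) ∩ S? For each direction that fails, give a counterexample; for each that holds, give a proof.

Forward inclusion. Let x ∈ (S ∩ (T ∪ S)) ∪ S. Then either x ∈ S and x ∉ T; or x ∈ S ∩ T. In each case x ∈ (S ∩ (T ∪ S)) ∩ S, so (S ∩ (T ∪ S)) ∪ S ⊆ (S ∩ (T ∪ S)) ∩ S.

Reverse inclusion. Let x ∈ (S ∩ (T ∪ S)) ∩ S. Then either x ∈ S and x ∉ T; or x ∈ S ∩ T. In each case x ∈ (S ∩ (T ∪ S)) ∪ S, so (S ∩ (T ∪ S)) ∩ S ⊆ (S ∩ (T ∪ S)) ∪ S.

The two sets are equal.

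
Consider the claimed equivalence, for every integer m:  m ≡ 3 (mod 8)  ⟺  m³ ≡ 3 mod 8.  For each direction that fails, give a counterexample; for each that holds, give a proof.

[⇒] Suppose m ≡ 3 (mod 8). Write m = 8j + 3. Then (8j + 3)³ = 512j³ + 576j² + 216j + 27 = 8(64j³ + 72j² + 27j + 3) + 3, so m³ ≡ 3 (mod 8).

[⇐] Conversely, suppose m³ ≡ 3 (mod 8). The only residue r in {0, …, 7} with r³ ≡ 3 (mod 8) is r = 3, so m ≡ 3 (mod 8).

The biconditional holds.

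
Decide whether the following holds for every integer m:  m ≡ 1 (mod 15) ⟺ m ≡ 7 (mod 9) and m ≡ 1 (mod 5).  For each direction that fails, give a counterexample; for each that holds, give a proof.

(→) This fails: m = 1 gives 1 ≡ 1 (mod 15) but 1 ≡ 1 (mod 9), so the conjunction on the right does not hold.

(←) Conversely, if m ≡ 7 (mod 9) and m ≡ 1 (mod 5), then by the Chinese remainder theorem m ≡ 16 (mod 45). Since 16 ≡ 1 (mod 15) and 15 ∣ 45, we get m ≡ 1 (mod 15).

Not equivalent: only (⇐) holds.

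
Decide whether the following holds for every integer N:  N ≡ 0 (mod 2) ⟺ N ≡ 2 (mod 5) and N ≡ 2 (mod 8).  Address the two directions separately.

(⇒) fails; (⇐) holds.

Forward direction. This fails: N = 0 gives 0 ≡ 0 (mod 2) but 0 ≡ 0 (mod 5), so the conjunction on the right does not hold.

Converse. If N ≡ 2 (mod 5) and N ≡ 2 (mod 8), then by the Chinese remainder theorem N ≡ 2 (mod 40). Since 2 ≡ 0 (mod 2) and 2 ∣ 40, we get N ≡ 0 (mod 2).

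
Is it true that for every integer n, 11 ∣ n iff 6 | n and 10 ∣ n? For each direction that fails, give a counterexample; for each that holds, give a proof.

Neither direction holds.

(⟹) This fails: take n = 11. Certainly 11 ∣ 11, but 6 ∤ 11.

(⟸) This fails: take n = 30. Both 6 ∣ 30 and 10 ∣ 30, yet 30 is not a multiple of 11 (since 30 = 2·11 + 8), so 11 ∤ 30.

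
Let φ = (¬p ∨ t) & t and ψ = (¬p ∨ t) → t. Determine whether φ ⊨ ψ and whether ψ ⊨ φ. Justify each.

(⇒) Assume the antecedent. If p is true, (¬p ∨ t) → t reduces to true regardless of the other variables. If p is false, the antecedent forces (p = F, t = T), and (¬p ∨ t) → t holds there. Either way (¬p ∨ t) → t holds.

(⇐) This fails. Under p = T, t = F, the left side is false but the right side is true.

(⇒) holds; (⇐) fails.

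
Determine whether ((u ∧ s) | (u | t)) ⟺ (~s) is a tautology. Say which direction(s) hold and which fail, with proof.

Neither direction holds.

(⟹) This fails. Under u = T, s = T, t = F, the left side is true but the right side is false.

(⟸) This fails. Under u = F, s = F, t = F, the left side is false but the right side is true.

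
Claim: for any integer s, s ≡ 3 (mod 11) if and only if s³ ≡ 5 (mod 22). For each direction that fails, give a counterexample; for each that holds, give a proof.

(⇒) This fails: take s = 14. Then 14 ≡ 3 (mod 11), but 14³ = 2744 ≡ 16 (mod 22), not 5.

(⇐) Conversely, the residues r modulo 22 with r³ ≡ 5 (mod 22) are exactly {3}, and each is ≡ 3 (mod 11).

Only the reverse direction holds.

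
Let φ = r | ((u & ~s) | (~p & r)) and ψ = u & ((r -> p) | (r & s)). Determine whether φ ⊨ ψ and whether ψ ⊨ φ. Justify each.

Both directions fail.

(⟹) This fails. Under r = T, p = F, u = F, s = F, the left side is true but the right side is false.

(⟸) This fails. Under r = F, p = F, u = T, s = T, the left side is false but the right side is true.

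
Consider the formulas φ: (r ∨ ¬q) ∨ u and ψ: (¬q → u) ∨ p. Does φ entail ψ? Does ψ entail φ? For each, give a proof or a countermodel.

Forward direction. This fails. Under p = F, r = F, q = F, u = F, the left side is true but the right side is false.

Converse. This fails. Under p = F, r = F, q = T, u = F, the left side is false but the right side is true.

(⇒) fails and (⇐) fails.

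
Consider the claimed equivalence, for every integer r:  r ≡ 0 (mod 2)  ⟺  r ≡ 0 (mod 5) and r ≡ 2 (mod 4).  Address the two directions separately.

(⟸) If r ≡ 0 (mod 5) and r ≡ 2 (mod 4), then by the Chinese remainder theorem r ≡ 10 (mod 20). Since 10 ≡ 0 (mod 2) and 2 ∣ 20, we get r ≡ 0 (mod 2).

(⟹) This fails: r = 0 gives 0 ≡ 0 (mod 2) but 0 ≡ 0 (mod 4), so the conjunction on the right does not hold.

Only the reverse direction holds.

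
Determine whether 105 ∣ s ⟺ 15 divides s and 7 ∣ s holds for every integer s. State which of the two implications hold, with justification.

Both directions hold; the statement is true.

(⇒) If 105 ∣ s, write s = 105q. Since 105 = 7·15, s = 15·(7q), so 15 ∣ s; and since 105 = 15·7, s = 7·(15q), so 7 ∣ s.

(⇐) Suppose 15 ∣ s and 7 ∣ s. Any common multiple of 15 and 7 is a multiple of their lcm; here gcd(15, 7) = 1, so lcm(15, 7) = 15·7 = 105, so 105 ∣ s.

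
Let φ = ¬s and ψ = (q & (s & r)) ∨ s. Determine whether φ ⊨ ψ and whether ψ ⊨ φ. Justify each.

[⇒] This fails. Under q = F, s = F, r = F, the left side is true but the right side is false.

[⇐] This fails. Under q = F, s = T, r = F, the left side is false but the right side is true.

(⇒) fails and (⇐) fails.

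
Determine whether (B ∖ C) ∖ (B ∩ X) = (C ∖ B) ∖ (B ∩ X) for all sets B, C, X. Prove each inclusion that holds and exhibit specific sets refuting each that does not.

(⟹) This inclusion fails. Take B = {1}, C = ∅, X = ∅; then 1 ∈ (B ∖ C) ∖ (B ∩ X) but 1 ∉ (C ∖ B) ∖ (B ∩ X).

(⟸) This inclusion fails. Take B = ∅, C = {1}, X = ∅; then 1 ∈ (C ∖ B) ∖ (B ∩ X) but 1 ∉ (B ∖ C) ∖ (B ∩ X).

Neither inclusion holds.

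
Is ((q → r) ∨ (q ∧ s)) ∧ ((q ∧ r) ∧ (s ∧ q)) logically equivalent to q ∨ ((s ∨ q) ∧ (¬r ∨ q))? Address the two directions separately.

(⇒) holds; (⇐) fails.

(⇐) This fails. Under q = T, r = F, s = F, the left side is false but the right side is true.

(⇒) Assume the antecedent. If q is true, q ∨ ((s ∨ q) ∧ (¬r ∨ q)) reduces to true regardless of the other variables. If q is false, the antecedent cannot hold. Either way q ∨ ((s ∨ q) ∧ (¬r ∨ q)) holds.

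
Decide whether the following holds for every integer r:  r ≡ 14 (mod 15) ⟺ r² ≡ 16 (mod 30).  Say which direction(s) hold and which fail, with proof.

(⇒) This fails: take r = 29. Then 29 ≡ 14 (mod 15), but 29² = 841 ≡ 1 (mod 30), not 16.

(⇐) This fails: take r = 4. Then 4² = 16 ≡ 16 (mod 30), yet 4 ≡ 4 (mod 15), not 14.

(⇒) fails and (⇐) fails.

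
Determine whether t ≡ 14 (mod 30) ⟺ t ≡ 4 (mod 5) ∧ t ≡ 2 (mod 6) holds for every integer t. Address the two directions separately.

Equivalent; both directions hold.

(⟹) Suppose t ≡ 14 (mod 30); write t = 30j + 14. Since 5 ∣ 30, reducing mod 5 gives t ≡ 14 ≡ 4 (mod 5); since 6 ∣ 30, reducing mod 6 gives t ≡ 14 ≡ 2 (mod 6).

(⟸) Conversely, if t ≡ 4 (mod 5) and t ≡ 2 (mod 6), then by the Chinese remainder theorem t ≡ 14 (mod 30). This is exactly t ≡ 14 (mod 30).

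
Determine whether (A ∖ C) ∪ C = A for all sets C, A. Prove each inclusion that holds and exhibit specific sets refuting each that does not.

(⟹) This inclusion fails. Take C = {1}, A = ∅; then 1 ∈ (A ∖ C) ∪ C but 1 ∉ A.

(⟸) Let x ∈ A. Then either x ∈ A and x ∉ C; or x ∈ C ∩ A. In each case x ∈ (A ∖ C) ∪ C, so A ⊆ (A ∖ C) ∪ C.

(⊆) fails; (⊇) holds.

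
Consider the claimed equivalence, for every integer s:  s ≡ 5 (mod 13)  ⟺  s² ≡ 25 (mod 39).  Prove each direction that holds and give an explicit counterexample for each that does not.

Neither direction holds.

[⇒] This fails: take s = 18. Then 18 ≡ 5 (mod 13), but 18² = 324 ≡ 12 (mod 39), not 25.

[⇐] This fails: take s = 8. Then 8² = 64 ≡ 25 (mod 39), yet 8 ≡ 8 (mod 13), not 5.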